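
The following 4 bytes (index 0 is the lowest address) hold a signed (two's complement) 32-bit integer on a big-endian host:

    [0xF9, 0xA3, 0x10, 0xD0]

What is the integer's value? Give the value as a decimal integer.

In big-endian order the high byte comes first in memory.
The bytes are already most-significant first: 0xF9A310D0.
Top bit is set, so as a signed 32-bit value this is 0xF9A310D0 − 2^32 = -106753840.

-106753840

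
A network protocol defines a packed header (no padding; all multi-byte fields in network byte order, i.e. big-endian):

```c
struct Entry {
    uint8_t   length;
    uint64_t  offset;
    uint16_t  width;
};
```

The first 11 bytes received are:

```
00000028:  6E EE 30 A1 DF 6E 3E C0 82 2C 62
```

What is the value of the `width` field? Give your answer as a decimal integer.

11362

`width` follows `length` (1 B), `offset` (8 B), so it starts at offset 1 + 8 = 9 and occupies 2 bytes.
Bytes at offsets 9..10: 2C 62.
In big-endian order the high byte comes first in memory.
The bytes are already most-significant first: 0x2C62.
0x2C62 = 11362.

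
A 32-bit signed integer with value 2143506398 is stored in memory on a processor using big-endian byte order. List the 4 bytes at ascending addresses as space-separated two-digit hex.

7F C3 4F DE

2143506398 in hexadecimal, padded to 32 bits, is 0x7FC34FDE.
Split into bytes (most-significant first): 7F C3 4F DE.
In big-endian order the high byte comes first in memory.
So the memory order matches the most-significant-first order: 7F C3 4F DE.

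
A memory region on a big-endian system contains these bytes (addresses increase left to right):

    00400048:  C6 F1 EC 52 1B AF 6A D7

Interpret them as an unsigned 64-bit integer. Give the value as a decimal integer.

Big-endian stores the most-significant byte at the lowest address.
The bytes are already most-significant first: 0xC6F1EC521BAF6AD7.
0xC6F1EC521BAF6AD7 = 14335498926292953815.

14335498926292953815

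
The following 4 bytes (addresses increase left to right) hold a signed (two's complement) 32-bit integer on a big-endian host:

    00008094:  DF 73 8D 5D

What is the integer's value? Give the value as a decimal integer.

-546075299

Big-endian stores the most-significant byte at the lowest address.
The bytes are already most-significant first: 0xDF738D5D.
Top bit is set, so as a signed 32-bit value this is 0xDF738D5D − 2^32 = -546075299.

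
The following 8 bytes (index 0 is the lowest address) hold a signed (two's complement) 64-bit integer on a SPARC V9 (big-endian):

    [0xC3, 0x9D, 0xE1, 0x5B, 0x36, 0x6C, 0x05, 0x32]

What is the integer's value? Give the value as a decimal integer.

In big-endian order the high byte comes first in memory.
The bytes are already most-significant first: 0xC39DE15B366C0532.
Top bit is set, so as a signed 64-bit value this is 0xC39DE15B366C0532 − 2^64 = -4351073883098708686.

-4351073883098708686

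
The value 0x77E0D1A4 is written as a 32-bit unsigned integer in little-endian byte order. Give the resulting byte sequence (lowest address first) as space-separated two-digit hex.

Split into bytes (most-significant first): 77 E0 D1 A4.
In little-endian order the low byte comes first in memory.
So at ascending addresses the bytes are A4 D1 E0 77.

A4 D1 E0 77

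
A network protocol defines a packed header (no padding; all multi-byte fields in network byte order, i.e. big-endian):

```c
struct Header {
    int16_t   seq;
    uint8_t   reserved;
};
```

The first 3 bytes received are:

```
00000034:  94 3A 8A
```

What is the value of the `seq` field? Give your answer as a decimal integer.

-27590

`seq` is the first field, at byte offset 0, occupying 2 bytes.
Bytes at offsets 0..1: 94 3A.
In big-endian order the high byte comes first in memory.
The bytes are already most-significant first: 0x943A.
Top bit is set, so as a signed 16-bit value this is 0x943A − 2^16 = -27590.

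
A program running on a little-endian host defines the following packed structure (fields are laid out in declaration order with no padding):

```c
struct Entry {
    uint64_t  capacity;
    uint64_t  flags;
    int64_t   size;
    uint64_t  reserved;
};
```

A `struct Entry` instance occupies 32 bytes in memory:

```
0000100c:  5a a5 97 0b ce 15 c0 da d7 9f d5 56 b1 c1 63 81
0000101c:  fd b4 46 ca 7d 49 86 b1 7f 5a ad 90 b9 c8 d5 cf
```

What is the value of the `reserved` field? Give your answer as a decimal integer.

`reserved` follows `capacity` (8 B), `flags` (8 B), `size` (8 B), so it starts at offset 8 + 8 + 8 = 24 and occupies 8 bytes.
Bytes at offsets 24..31: 7F 5A AD 90 B9 C8 D5 CF.
Little-endian stores the least-significant byte at the lowest address.
Reassemble most-significant byte first: CF D5 C8 B9 90 AD 5A 7F → 0xCFD5C8B990AD5A7F.
0xCFD5C8B990AD5A7F = 14976096835212237439.

14976096835212237439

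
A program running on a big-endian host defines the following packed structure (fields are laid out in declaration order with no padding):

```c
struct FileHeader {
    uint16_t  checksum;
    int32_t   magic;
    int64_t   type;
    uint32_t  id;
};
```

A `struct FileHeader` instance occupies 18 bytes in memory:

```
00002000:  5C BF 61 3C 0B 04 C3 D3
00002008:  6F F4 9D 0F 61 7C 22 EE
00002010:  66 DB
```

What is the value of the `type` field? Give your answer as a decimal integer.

`type` follows `checksum` (2 B), `magic` (4 B), so it starts at offset 2 + 4 = 6 and occupies 8 bytes.
Bytes at offsets 6..13: C3 D3 6F F4 9D 0F 61 7C.
In big-endian order the high byte comes first in memory.
The bytes are already most-significant first: 0xC3D36FF49D0F617C.
Top bit is set, so as a signed 64-bit value this is 0xC3D36FF49D0F617C − 2^64 = -4335998919829921412.

-4335998919829921412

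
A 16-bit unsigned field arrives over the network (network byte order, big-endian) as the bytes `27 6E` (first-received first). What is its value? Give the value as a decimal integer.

10094

Big-endian stores the most-significant byte at the lowest address.
The bytes are already most-significant first: 0x276E.
0x276E = 10094.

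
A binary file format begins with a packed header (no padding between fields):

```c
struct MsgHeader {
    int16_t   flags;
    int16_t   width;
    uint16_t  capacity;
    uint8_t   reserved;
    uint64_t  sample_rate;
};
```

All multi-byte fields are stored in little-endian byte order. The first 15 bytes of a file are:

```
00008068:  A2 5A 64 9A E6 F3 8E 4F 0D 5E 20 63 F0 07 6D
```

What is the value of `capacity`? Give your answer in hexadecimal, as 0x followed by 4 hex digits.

`capacity` follows `flags` (2 B), `width` (2 B), so it starts at offset 2 + 2 = 4 and occupies 2 bytes.
Bytes at offsets 4..5: E6 F3.
Little-endian: lowest address holds the least-significant byte.
Reassemble most-significant byte first: F3 E6 → 0xF3E6.

0xF3E6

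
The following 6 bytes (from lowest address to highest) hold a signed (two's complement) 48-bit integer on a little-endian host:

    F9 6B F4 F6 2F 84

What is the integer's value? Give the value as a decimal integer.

-136133435167751

Little-endian: lowest address holds the least-significant byte.
Reassemble most-significant byte first: 84 2F F6 F4 6B F9 → 0x842FF6F46BF9.
Top bit is set, so as a signed 48-bit value this is 0x842FF6F46BF9 − 2^48 = -136133435167751.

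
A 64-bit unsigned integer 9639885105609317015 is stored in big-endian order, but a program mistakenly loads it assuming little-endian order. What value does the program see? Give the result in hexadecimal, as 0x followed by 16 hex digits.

0x971A6CE36DC0C785

9639885105609317015 in 64-bit hexadecimal is 0x85C7C06DE36C1A97.
Stored big-endian, the bytes at ascending addresses are 85 C7 C0 6D E3 6C 1A 97.
Read back as little-endian, the first byte is least significant, giving 0x971A6CE36DC0C785.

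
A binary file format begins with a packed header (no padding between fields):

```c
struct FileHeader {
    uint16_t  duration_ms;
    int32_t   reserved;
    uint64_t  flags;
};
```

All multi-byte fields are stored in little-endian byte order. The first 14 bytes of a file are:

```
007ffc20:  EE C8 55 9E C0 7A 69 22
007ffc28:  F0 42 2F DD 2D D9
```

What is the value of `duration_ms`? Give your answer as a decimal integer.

`duration_ms` is the first field, at byte offset 0, occupying 2 bytes.
Bytes at offsets 0..1: EE C8.
In little-endian order the low byte comes first in memory.
Reassemble most-significant byte first: C8 EE → 0xC8EE.
0xC8EE = 51438.

51438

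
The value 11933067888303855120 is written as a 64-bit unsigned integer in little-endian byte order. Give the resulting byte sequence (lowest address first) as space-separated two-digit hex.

11933067888303855120 in hexadecimal, padded to 64 bits, is 0xA59AC60532F8D610.
Split into bytes (most-significant first): A5 9A C6 05 32 F8 D6 10.
Little-endian: lowest address holds the least-significant byte.
So at ascending addresses the bytes are 10 D6 F8 32 05 C6 9A A5.

10 D6 F8 32 05 C6 9A A5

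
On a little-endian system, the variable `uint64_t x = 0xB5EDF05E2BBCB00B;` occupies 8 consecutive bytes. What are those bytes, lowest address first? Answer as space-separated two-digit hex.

0B B0 BC 2B 5E F0 ED B5

Split into bytes (most-significant first): B5 ED F0 5E 2B BC B0 0B.
Little-endian stores the least-significant byte at the lowest address.
So at ascending addresses the bytes are 0B B0 BC 2B 5E F0 ED B5.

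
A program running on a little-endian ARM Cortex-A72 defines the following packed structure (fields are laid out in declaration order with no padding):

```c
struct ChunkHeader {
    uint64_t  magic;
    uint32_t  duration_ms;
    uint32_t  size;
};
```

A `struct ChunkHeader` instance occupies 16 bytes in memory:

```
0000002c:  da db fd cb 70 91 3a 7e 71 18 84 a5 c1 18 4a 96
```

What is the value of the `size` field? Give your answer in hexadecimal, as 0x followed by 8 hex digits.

0x964A18C1

`size` follows `magic` (8 B), `duration_ms` (4 B), so it starts at offset 8 + 4 = 12 and occupies 4 bytes.
Bytes at offsets 12..15: C1 18 4A 96.
Little-endian stores the least-significant byte at the lowest address.
Reassemble most-significant byte first: 96 4A 18 C1 → 0x964A18C1.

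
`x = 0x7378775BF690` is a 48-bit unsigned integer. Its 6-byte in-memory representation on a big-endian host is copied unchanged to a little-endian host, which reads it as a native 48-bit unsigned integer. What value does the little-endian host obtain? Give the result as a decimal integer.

159387770910835

Stored big-endian, the bytes at ascending addresses are 73 78 77 5B F6 90.
Read back as little-endian, the first byte is least significant, giving 0x90F65B777873.
0x90F65B777873 = 159387770910835.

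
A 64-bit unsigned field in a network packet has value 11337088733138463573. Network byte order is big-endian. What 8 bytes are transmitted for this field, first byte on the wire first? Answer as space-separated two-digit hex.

11337088733138463573 in hexadecimal, padded to 64 bits, is 0x9D556E22E5CD2B55.
Split into bytes (most-significant first): 9D 55 6E 22 E5 CD 2B 55.
Big-endian stores the most-significant byte at the lowest address.
So the memory order matches the most-significant-first order: 9D 55 6E 22 E5 CD 2B 55.

9D 55 6E 22 E5 CD 2B 55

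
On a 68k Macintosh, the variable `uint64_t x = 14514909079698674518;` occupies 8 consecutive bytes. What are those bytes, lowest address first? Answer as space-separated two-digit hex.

C9 6F 50 E7 9A 88 13 56

14514909079698674518 in hexadecimal, padded to 64 bits, is 0xC96F50E79A881356.
Split into bytes (most-significant first): C9 6F 50 E7 9A 88 13 56.
In big-endian order the high byte comes first in memory.
So the memory order matches the most-significant-first order: C9 6F 50 E7 9A 88 13 56.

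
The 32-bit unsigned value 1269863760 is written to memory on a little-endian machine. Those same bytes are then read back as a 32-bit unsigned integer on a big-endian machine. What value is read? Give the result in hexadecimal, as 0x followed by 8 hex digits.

0x5095B04B

1269863760 in 32-bit hexadecimal is 0x4BB09550.
Stored little-endian, the bytes at ascending addresses are 50 95 B0 4B.
Read back as big-endian, the last byte is least significant, giving 0x5095B04B.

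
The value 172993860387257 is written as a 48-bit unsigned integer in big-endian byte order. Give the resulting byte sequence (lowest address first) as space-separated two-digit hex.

172993860387257 in hexadecimal, padded to 48 bits, is 0x9D564598C1B9.
Split into bytes (most-significant first): 9D 56 45 98 C1 B9.
Big-endian stores the most-significant byte at the lowest address.
So the memory order matches the most-significant-first order: 9D 56 45 98 C1 B9.

9D 56 45 98 C1 B9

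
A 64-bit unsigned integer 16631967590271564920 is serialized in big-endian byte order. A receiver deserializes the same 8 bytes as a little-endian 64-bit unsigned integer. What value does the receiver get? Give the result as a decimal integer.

16631967590271564920 in 64-bit hexadecimal is 0xE6D09E6745F23C78.
Stored big-endian, the bytes at ascending addresses are E6 D0 9E 67 45 F2 3C 78.
Read back as little-endian, the first byte is least significant, giving 0x783CF245679ED0E6.
0x783CF245679ED0E6 = 8664066163059118310.

8664066163059118310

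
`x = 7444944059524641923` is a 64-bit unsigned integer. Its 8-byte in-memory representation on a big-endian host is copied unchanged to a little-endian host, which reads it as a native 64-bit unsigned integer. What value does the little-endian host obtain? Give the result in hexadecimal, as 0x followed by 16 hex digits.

7444944059524641923 in 64-bit hexadecimal is 0x6751C12D589EF483.
Stored big-endian, the bytes at ascending addresses are 67 51 C1 2D 58 9E F4 83.
Read back as little-endian, the first byte is least significant, giving 0x83F49E582DC15167.

0x83F49E582DC15167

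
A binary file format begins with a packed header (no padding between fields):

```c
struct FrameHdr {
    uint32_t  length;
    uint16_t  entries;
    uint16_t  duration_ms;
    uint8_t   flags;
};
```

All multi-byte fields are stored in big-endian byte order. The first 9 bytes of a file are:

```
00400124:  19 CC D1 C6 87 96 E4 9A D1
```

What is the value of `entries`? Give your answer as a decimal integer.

`entries` follows `length` (4 bytes), so it starts at byte offset 4 and occupies 2 bytes.
Bytes at offsets 4..5: 87 96.
Big-endian stores the most-significant byte at the lowest address.
The bytes are already most-significant first: 0x8796.
0x8796 = 34710.

34710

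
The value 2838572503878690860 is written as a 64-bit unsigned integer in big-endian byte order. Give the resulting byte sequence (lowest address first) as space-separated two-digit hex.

2838572503878690860 in hexadecimal, padded to 64 bits, is 0x2764A2A722E1682C.
Split into bytes (most-significant first): 27 64 A2 A7 22 E1 68 2C.
Big-endian: lowest address holds the most-significant byte.
So the memory order matches the most-significant-first order: 27 64 A2 A7 22 E1 68 2C.

27 64 A2 A7 22 E1 68 2C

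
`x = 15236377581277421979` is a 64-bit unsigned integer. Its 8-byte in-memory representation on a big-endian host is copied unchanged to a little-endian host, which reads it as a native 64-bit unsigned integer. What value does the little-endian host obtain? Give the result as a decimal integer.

11178431476376826579

15236377581277421979 in 64-bit hexadecimal is 0xD3727CAF33C4219B.
Stored big-endian, the bytes at ascending addresses are D3 72 7C AF 33 C4 21 9B.
Read back as little-endian, the first byte is least significant, giving 0x9B21C433AF7C72D3.
0x9B21C433AF7C72D3 = 11178431476376826579.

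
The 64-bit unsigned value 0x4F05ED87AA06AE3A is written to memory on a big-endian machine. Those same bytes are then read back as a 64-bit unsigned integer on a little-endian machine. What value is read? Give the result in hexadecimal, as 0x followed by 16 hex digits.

0x3AAE06AA87ED054F

Stored big-endian, the bytes at ascending addresses are 4F 05 ED 87 AA 06 AE 3A.
Read back as little-endian, the first byte is least significant, giving 0x3AAE06AA87ED054F.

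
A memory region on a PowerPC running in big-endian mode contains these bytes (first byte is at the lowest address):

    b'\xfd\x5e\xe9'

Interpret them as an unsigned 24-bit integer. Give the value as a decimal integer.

16604905

Big-endian stores the most-significant byte at the lowest address.
The bytes are already most-significant first: 0xFD5EE9.
0xFD5EE9 = 16604905.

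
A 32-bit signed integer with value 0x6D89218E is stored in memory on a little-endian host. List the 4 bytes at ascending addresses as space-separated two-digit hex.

Split into bytes (most-significant first): 6D 89 21 8E.
Little-endian stores the least-significant byte at the lowest address.
So at ascending addresses the bytes are 8E 21 89 6D.

8E 21 89 6D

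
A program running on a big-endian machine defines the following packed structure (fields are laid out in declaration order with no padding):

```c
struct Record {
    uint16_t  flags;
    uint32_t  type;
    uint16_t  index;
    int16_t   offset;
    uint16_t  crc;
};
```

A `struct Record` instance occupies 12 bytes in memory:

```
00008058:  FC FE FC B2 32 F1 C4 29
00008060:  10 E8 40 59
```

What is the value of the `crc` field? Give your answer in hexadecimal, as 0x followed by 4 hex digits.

`crc` follows `flags` (2 B), `type` (4 B), `index` (2 B), `offset` (2 B), so it starts at offset 2 + 4 + 2 + 2 = 10 and occupies 2 bytes.
Bytes at offsets 10..11: 40 59.
In big-endian order the high byte comes first in memory.
The bytes are already most-significant first: 0x4059.

0x4059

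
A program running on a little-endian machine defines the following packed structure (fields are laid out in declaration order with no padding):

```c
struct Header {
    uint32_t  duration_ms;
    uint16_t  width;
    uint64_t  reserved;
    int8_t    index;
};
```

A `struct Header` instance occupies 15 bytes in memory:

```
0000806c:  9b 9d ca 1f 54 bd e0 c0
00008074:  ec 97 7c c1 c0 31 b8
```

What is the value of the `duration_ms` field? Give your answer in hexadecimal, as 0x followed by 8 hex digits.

`duration_ms` is the first field, at byte offset 0, occupying 4 bytes.
Bytes at offsets 0..3: 9B 9D CA 1F.
Little-endian stores the least-significant byte at the lowest address.
Reassemble most-significant byte first: 1F CA 9D 9B → 0x1FCA9D9B.

0x1FCA9D9B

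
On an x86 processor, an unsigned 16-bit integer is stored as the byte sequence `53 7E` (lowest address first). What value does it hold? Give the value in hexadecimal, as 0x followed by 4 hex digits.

0x7E53

Little-endian stores the least-significant byte at the lowest address.
Reassemble most-significant byte first: 7E 53 → 0x7E53.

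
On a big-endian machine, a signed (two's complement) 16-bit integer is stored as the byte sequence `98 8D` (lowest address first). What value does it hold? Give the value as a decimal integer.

Big-endian stores the most-significant byte at the lowest address.
The bytes are already most-significant first: 0x988D.
Top bit is set, so as a signed 16-bit value this is 0x988D − 2^16 = -26483.

-26483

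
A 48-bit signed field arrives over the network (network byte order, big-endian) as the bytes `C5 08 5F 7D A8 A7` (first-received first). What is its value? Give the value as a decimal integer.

-64835224229721

In big-endian order the high byte comes first in memory.
The bytes are already most-significant first: 0xC5085F7DA8A7.
Top bit is set, so as a signed 48-bit value this is 0xC5085F7DA8A7 − 2^48 = -64835224229721.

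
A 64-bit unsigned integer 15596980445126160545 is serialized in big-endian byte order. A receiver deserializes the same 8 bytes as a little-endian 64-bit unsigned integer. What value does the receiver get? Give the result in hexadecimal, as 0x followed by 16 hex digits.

0xA1707518149B73D8

15596980445126160545 in 64-bit hexadecimal is 0xD8739B14187570A1.
Stored big-endian, the bytes at ascending addresses are D8 73 9B 14 18 75 70 A1.
Read back as little-endian, the first byte is least significant, giving 0xA1707518149B73D8.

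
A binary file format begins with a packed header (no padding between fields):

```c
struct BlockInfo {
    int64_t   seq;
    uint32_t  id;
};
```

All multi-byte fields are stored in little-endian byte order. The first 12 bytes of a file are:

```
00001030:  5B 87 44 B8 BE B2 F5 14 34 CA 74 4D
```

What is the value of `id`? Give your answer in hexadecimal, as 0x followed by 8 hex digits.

`id` follows `seq` (8 bytes), so it starts at byte offset 8 and occupies 4 bytes.
Bytes at offsets 8..11: 34 CA 74 4D.
In little-endian order the low byte comes first in memory.
Reassemble most-significant byte first: 4D 74 CA 34 → 0x4D74CA34.

0x4D74CA34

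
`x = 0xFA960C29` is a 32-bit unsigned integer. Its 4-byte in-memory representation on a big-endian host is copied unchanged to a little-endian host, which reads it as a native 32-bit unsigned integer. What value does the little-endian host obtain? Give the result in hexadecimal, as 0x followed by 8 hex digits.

Stored big-endian, the bytes at ascending addresses are FA 96 0C 29.
Read back as little-endian, the first byte is least significant, giving 0x290C96FA.

0x290C96FA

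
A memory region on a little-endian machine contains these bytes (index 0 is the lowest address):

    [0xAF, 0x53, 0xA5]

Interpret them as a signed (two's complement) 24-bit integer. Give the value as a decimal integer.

In little-endian order the low byte comes first in memory.
Reassemble most-significant byte first: A5 53 AF → 0xA553AF.
Top bit is set, so as a signed 24-bit value this is 0xA553AF − 2^24 = -5942353.

-5942353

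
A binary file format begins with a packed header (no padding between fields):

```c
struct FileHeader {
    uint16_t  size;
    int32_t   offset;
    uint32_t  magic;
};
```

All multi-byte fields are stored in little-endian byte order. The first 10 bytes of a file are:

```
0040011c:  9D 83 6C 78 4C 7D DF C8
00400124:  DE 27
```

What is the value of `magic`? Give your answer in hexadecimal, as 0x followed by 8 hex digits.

0x27DEC8DF

`magic` follows `size` (2 B), `offset` (4 B), so it starts at offset 2 + 4 = 6 and occupies 4 bytes.
Bytes at offsets 6..9: DF C8 DE 27.
Little-endian stores the least-significant byte at the lowest address.
Reassemble most-significant byte first: 27 DE C8 DF → 0x27DEC8DF.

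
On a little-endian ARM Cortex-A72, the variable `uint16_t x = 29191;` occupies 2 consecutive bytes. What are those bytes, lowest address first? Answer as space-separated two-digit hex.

29191 in hexadecimal, padded to 16 bits, is 0x7207.
Split into bytes (most-significant first): 72 07.
In little-endian order the low byte comes first in memory.
So at ascending addresses the bytes are 07 72.

07 72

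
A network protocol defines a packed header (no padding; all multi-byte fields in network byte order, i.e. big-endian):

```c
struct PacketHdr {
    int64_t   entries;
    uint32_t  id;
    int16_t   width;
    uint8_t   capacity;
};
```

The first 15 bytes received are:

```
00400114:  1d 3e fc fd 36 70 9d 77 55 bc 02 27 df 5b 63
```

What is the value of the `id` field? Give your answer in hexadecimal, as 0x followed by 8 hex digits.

`id` follows `entries` (8 bytes), so it starts at byte offset 8 and occupies 4 bytes.
Bytes at offsets 8..11: 55 BC 02 27.
In big-endian order the high byte comes first in memory.
The bytes are already most-significant first: 0x55BC0227.

0x55BC0227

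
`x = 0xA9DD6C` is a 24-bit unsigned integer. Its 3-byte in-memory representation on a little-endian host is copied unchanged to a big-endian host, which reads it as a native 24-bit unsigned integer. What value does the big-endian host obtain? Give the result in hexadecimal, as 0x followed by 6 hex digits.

0x6CDDA9

Stored little-endian, the bytes at ascending addresses are 6C DD A9.
Read back as big-endian, the last byte is least significant, giving 0x6CDDA9.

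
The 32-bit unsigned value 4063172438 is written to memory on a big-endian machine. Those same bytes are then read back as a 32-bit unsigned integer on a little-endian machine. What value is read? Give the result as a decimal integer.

1444360178

4063172438 in 32-bit hexadecimal is 0xF22F1756.
Stored big-endian, the bytes at ascending addresses are F2 2F 17 56.
Read back as little-endian, the first byte is least significant, giving 0x56172FF2.
0x56172FF2 = 1444360178.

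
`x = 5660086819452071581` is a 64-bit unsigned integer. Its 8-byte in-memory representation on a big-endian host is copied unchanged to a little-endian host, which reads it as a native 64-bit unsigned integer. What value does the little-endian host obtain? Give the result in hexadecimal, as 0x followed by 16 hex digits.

0x9DAE4F4FF9AA8C4E

5660086819452071581 in 64-bit hexadecimal is 0x4E8CAAF94F4FAE9D.
Stored big-endian, the bytes at ascending addresses are 4E 8C AA F9 4F 4F AE 9D.
Read back as little-endian, the first byte is least significant, giving 0x9DAE4F4FF9AA8C4E.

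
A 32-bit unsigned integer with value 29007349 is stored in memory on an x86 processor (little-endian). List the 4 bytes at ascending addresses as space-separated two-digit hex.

29007349 in hexadecimal, padded to 32 bits, is 0x01BA9DF5.
Split into bytes (most-significant first): 01 BA 9D F5.
Little-endian: lowest address holds the least-significant byte.
So at ascending addresses the bytes are F5 9D BA 01.

F5 9D BA 01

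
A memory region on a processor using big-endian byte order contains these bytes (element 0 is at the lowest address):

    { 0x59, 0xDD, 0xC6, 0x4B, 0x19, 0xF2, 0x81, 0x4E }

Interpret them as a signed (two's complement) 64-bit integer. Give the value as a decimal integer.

In big-endian order the high byte comes first in memory.
The bytes are already most-significant first: 0x59DDC64B19F2814E.
0x59DDC64B19F2814E = 6475549865088811342.

6475549865088811342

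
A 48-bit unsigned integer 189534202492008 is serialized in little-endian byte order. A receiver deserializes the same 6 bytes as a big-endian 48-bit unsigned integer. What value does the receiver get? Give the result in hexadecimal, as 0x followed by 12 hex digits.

189534202492008 in 48-bit hexadecimal is 0xAC615ECFF468.
Stored little-endian, the bytes at ascending addresses are 68 F4 CF 5E 61 AC.
Read back as big-endian, the last byte is least significant, giving 0x68F4CF5E61AC.

0x68F4CF5E61AC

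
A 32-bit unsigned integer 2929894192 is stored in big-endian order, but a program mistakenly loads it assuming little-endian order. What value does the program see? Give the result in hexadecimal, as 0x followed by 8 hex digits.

0x30A3A2AE

2929894192 in 32-bit hexadecimal is 0xAEA2A330.
Stored big-endian, the bytes at ascending addresses are AE A2 A3 30.
Read back as little-endian, the first byte is least significant, giving 0x30A3A2AE.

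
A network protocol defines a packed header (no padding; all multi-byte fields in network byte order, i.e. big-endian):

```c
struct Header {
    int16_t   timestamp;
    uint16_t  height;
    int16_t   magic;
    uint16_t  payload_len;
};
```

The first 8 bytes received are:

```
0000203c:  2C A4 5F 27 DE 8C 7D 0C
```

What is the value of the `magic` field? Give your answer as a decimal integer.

-8564

`magic` follows `timestamp` (2 B), `height` (2 B), so it starts at offset 2 + 2 = 4 and occupies 2 bytes.
Bytes at offsets 4..5: DE 8C.
In big-endian order the high byte comes first in memory.
The bytes are already most-significant first: 0xDE8C.
Top bit is set, so as a signed 16-bit value this is 0xDE8C − 2^16 = -8564.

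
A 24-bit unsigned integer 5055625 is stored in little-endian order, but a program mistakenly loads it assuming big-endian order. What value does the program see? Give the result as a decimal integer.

5055625 in 24-bit hexadecimal is 0x4D2489.
Stored little-endian, the bytes at ascending addresses are 89 24 4D.
Read back as big-endian, the last byte is least significant, giving 0x89244D.
0x89244D = 8987725.

8987725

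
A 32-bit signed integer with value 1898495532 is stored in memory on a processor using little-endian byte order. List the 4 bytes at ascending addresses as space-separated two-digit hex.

2C BE 28 71

1898495532 in hexadecimal, padded to 32 bits, is 0x7128BE2C.
Split into bytes (most-significant first): 71 28 BE 2C.
Little-endian: lowest address holds the least-significant byte.
So at ascending addresses the bytes are 2C BE 28 71.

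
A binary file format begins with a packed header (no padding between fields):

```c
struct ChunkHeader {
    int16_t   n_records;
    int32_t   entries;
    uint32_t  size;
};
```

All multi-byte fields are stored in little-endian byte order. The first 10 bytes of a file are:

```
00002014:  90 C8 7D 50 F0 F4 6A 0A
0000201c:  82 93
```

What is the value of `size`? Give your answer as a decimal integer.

2474773098

`size` follows `n_records` (2 B), `entries` (4 B), so it starts at offset 2 + 4 = 6 and occupies 4 bytes.
Bytes at offsets 6..9: 6A 0A 82 93.
In little-endian order the low byte comes first in memory.
Reassemble most-significant byte first: 93 82 0A 6A → 0x93820A6A.
0x93820A6A = 2474773098.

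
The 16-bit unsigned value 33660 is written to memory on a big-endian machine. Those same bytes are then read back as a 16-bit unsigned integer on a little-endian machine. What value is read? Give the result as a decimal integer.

33660 in 16-bit hexadecimal is 0x837C.
Stored big-endian, the bytes at ascending addresses are 83 7C.
Read back as little-endian, the first byte is least significant, giving 0x7C83.
0x7C83 = 31875.

31875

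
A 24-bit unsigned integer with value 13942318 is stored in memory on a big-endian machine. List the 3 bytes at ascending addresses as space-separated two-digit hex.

D4 BE 2E

13942318 in hexadecimal, padded to 24 bits, is 0xD4BE2E.
Split into bytes (most-significant first): D4 BE 2E.
Big-endian stores the most-significant byte at the lowest address.
So the memory order matches the most-significant-first order: D4 BE 2E.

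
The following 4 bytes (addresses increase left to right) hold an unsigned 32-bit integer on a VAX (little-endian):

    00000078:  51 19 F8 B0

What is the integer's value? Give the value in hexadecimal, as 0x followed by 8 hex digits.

Little-endian: lowest address holds the least-significant byte.
Reassemble most-significant byte first: B0 F8 19 51 → 0xB0F81951.

0xB0F81951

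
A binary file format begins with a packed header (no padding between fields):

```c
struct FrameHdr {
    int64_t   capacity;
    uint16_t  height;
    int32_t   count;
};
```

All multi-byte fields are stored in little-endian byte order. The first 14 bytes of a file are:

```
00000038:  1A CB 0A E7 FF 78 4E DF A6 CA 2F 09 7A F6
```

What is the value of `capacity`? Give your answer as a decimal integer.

`capacity` is the first field, at byte offset 0, occupying 8 bytes.
Bytes at offsets 0..7: 1A CB 0A E7 FF 78 4E DF.
Little-endian: lowest address holds the least-significant byte.
Reassemble most-significant byte first: DF 4E 78 FF E7 0A CB 1A → 0xDF4E78FFE70ACB1A.
Top bit is set, so as a signed 64-bit value this is 0xDF4E78FFE70ACB1A − 2^64 = -2355812514579952870.

-2355812514579952870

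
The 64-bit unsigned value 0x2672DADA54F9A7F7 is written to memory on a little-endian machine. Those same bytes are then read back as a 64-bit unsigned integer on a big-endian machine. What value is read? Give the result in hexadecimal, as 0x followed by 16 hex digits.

0xF7A7F954DADA7226

Stored little-endian, the bytes at ascending addresses are F7 A7 F9 54 DA DA 72 26.
Read back as big-endian, the last byte is least significant, giving 0xF7A7F954DADA7226.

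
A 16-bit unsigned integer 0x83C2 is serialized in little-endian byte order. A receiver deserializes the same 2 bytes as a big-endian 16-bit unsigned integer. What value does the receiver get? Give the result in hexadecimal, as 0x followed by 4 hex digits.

Stored little-endian, the bytes at ascending addresses are C2 83.
Read back as big-endian, the last byte is least significant, giving 0xC283.

0xC283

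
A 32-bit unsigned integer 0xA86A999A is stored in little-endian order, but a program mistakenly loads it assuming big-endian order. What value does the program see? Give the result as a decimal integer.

2593745576

Stored little-endian, the bytes at ascending addresses are 9A 99 6A A8.
Read back as big-endian, the last byte is least significant, giving 0x9A996AA8.
0x9A996AA8 = 2593745576.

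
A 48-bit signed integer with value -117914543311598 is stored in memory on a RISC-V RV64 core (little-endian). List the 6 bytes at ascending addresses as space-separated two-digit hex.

12 35 88 E1 C1 94

Two's complement of -117914543311598 in 48 bits: 117914543311598 = 0x6B3E1E77CAEE; invert → 0x94C1E1883511; add 1 → 0x94C1E1883512.
Split into bytes (most-significant first): 94 C1 E1 88 35 12.
Little-endian stores the least-significant byte at the lowest address.
So at ascending addresses the bytes are 12 35 88 E1 C1 94.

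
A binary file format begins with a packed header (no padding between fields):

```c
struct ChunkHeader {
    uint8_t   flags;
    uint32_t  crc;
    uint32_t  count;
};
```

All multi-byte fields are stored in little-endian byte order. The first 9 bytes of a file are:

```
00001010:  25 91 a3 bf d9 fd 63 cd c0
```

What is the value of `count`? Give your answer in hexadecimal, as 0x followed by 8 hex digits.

`count` follows `flags` (1 B), `crc` (4 B), so it starts at offset 1 + 4 = 5 and occupies 4 bytes.
Bytes at offsets 5..8: FD 63 CD C0.
In little-endian order the low byte comes first in memory.
Reassemble most-significant byte first: C0 CD 63 FD → 0xC0CD63FD.

0xC0CD63FD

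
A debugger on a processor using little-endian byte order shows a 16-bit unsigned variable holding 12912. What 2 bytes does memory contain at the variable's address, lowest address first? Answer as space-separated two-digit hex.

70 32

12912 in hexadecimal, padded to 16 bits, is 0x3270.
Split into bytes (most-significant first): 32 70.
Little-endian: lowest address holds the least-significant byte.
So at ascending addresses the bytes are 70 32.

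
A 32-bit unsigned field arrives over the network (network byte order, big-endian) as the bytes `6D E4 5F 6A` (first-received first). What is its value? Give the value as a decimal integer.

1843683178

In big-endian order the high byte comes first in memory.
The bytes are already most-significant first: 0x6DE45F6A.
0x6DE45F6A = 1843683178.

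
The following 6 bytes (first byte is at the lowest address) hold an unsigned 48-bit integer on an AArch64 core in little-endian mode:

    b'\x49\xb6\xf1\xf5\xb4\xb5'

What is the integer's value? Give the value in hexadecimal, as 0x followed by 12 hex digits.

0xB5B4F5F1B649

In little-endian order the low byte comes first in memory.
Reassemble most-significant byte first: B5 B4 F5 F1 B6 49 → 0xB5B4F5F1B649.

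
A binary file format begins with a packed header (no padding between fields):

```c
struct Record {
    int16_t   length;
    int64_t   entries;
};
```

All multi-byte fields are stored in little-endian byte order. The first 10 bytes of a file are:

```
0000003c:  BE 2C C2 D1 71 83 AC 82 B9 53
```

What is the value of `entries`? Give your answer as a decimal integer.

6032996853290750402

`entries` follows `length` (2 bytes), so it starts at byte offset 2 and occupies 8 bytes.
Bytes at offsets 2..9: C2 D1 71 83 AC 82 B9 53.
In little-endian order the low byte comes first in memory.
Reassemble most-significant byte first: 53 B9 82 AC 83 71 D1 C2 → 0x53B982AC8371D1C2.
0x53B982AC8371D1C2 = 6032996853290750402.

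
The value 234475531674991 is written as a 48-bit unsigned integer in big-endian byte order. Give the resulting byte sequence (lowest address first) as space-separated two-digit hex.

234475531674991 in hexadecimal, padded to 48 bits, is 0xD54116C6256F.
Split into bytes (most-significant first): D5 41 16 C6 25 6F.
In big-endian order the high byte comes first in memory.
So the memory order matches the most-significant-first order: D5 41 16 C6 25 6F.

D5 41 16 C6 25 6F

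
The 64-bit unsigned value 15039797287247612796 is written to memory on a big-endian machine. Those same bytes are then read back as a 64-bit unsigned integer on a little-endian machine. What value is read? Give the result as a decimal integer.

15039797287247612796 in 64-bit hexadecimal is 0xD0B817F2D0470B7C.
Stored big-endian, the bytes at ascending addresses are D0 B8 17 F2 D0 47 0B 7C.
Read back as little-endian, the first byte is least significant, giving 0x7C0B47D0F217B8D0.
0x7C0B47D0F217B8D0 = 8938316848187291856.

8938316848187291856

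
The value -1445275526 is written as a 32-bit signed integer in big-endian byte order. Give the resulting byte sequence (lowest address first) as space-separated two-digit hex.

A9 DA D8 7A

Two's complement of -1445275526 in 32 bits: 1445275526 = 0x56252786; invert → 0xA9DAD879; add 1 → 0xA9DAD87A.
Split into bytes (most-significant first): A9 DA D8 7A.
Big-endian stores the most-significant byte at the lowest address.
So the memory order matches the most-significant-first order: A9 DA D8 7A.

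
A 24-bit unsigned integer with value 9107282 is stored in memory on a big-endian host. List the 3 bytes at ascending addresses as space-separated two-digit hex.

9107282 in hexadecimal, padded to 24 bits, is 0x8AF752.
Split into bytes (most-significant first): 8A F7 52.
In big-endian order the high byte comes first in memory.
So the memory order matches the most-significant-first order: 8A F7 52.

8A F7 52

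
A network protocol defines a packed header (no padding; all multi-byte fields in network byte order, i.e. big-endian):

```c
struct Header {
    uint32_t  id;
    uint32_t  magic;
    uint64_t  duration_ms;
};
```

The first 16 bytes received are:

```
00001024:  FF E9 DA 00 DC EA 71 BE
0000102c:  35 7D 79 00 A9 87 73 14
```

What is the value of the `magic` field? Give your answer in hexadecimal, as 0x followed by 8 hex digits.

0xDCEA71BE

`magic` follows `id` (4 bytes), so it starts at byte offset 4 and occupies 4 bytes.
Bytes at offsets 4..7: DC EA 71 BE.
Big-endian stores the most-significant byte at the lowest address.
The bytes are already most-significant first: 0xDCEA71BE.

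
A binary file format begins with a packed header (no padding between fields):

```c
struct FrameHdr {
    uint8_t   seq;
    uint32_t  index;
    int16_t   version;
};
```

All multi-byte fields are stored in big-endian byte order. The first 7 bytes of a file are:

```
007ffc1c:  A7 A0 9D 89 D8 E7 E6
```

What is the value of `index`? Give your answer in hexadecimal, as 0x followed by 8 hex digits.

`index` follows `seq` (1 byte), so it starts at byte offset 1 and occupies 4 bytes.
Bytes at offsets 1..4: A0 9D 89 D8.
In big-endian order the high byte comes first in memory.
The bytes are already most-significant first: 0xA09D89D8.

0xA09D89D8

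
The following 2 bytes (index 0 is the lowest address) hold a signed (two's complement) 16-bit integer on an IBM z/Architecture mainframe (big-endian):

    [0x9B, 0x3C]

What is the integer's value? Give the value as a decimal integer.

Big-endian: lowest address holds the most-significant byte.
The bytes are already most-significant first: 0x9B3C.
Top bit is set, so as a signed 16-bit value this is 0x9B3C − 2^16 = -25796.

-25796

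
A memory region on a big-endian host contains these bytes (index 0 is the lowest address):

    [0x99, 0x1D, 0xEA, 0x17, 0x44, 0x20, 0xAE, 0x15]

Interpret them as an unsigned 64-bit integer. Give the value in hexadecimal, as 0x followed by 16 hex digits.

0x991DEA174420AE15

Big-endian stores the most-significant byte at the lowest address.
The bytes are already most-significant first: 0x991DEA174420AE15.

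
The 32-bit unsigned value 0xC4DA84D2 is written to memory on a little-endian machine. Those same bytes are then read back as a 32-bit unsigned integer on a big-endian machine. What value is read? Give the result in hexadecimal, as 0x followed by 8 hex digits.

0xD284DAC4

Stored little-endian, the bytes at ascending addresses are D2 84 DA C4.
Read back as big-endian, the last byte is least significant, giving 0xD284DAC4.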